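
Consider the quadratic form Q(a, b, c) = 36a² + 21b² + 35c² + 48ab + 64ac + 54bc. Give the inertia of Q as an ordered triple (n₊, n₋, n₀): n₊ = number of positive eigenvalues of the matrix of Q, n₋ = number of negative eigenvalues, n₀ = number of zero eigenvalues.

(3, 0, 0)

The associated matrix is A = [[36, 24, 32], [24, 21, 27], [32, 27, 35]].
Symmetric row and column elimination reduces A to a congruent diagonal form with pivots 36, 5, 2/15.
Counting signs: 3 positive.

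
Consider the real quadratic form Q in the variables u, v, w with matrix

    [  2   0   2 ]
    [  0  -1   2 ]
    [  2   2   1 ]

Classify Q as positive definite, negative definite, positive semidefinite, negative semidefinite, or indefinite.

An LDLᵀ factorisation of A has diagonal entries 2, -1, 3.
Counting signs: 2 positive, 1 negative.
Hence Q is indefinite.

indefinite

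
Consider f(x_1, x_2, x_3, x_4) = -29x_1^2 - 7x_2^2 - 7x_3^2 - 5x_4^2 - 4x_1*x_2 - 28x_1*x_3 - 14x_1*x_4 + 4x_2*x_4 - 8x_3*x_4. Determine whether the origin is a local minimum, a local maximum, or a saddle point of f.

local maximum

The Hessian at the origin is H = [[-58, -4, -28, -14], [-4, -14, 0, 4], [-28, 0, -14, -8], [-14, 4, -8, -10]].
Applying the same elementary operations to the rows and columns of H produces a congruent diagonal matrix with entries -58, -398/29, -42/199, -24/7.
Counting signs: 4 negative.
H is negative definite, so the origin is a strict local maximum.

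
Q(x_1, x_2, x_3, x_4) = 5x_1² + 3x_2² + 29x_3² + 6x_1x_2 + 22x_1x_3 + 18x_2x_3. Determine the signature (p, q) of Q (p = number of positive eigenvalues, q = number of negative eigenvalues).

(2, 0)

Write A = [[5, 3, 11, 0], [3, 3, 9, 0], [11, 9, 29, 0], [0, 0, 0, 0]].
Applying the same elementary operations to the rows and columns of A produces a congruent diagonal matrix with entries 5, 6/5, 0, 0.
So there are 2 positive, 2 zero pivots.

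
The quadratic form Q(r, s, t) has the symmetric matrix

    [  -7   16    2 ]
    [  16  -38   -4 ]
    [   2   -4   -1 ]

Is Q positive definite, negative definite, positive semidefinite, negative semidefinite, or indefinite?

negative definite

Leading principal minors: Δ_1 = -7, Δ_2 = 10, Δ_3 = -2.
The signs alternate starting with Δ_1 < 0, so by Sylvester's criterion Q is negative definite.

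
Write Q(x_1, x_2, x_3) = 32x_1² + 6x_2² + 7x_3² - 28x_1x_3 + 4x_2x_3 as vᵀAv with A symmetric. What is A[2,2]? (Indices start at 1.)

6

The coefficient of x_2² in Q is 6, and that is exactly A[2,2].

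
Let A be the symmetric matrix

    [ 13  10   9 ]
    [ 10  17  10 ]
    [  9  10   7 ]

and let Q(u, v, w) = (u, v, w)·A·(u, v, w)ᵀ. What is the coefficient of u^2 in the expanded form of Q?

The coefficient of u^2 is the diagonal entry A[1,1] = 13.

13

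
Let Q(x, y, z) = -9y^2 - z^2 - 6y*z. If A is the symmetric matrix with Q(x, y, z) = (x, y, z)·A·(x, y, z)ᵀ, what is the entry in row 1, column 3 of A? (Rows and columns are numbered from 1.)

The coefficient of x·z in Q is 0. For a symmetric A this equals A[1,3] + A[3,1] = 2·A[1,3].
So A[1,3] = 0/2 = 0.

0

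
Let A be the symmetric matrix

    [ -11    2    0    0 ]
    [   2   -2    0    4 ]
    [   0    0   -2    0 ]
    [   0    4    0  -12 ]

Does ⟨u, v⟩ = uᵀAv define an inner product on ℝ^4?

no

Leading principal minors: Δ_1 = -11, Δ_2 = 18, Δ_3 = -36, Δ_4 = 80.
The signs alternate starting with Δ_1 < 0, so by Sylvester's criterion Q is negative definite.
⟨·,·⟩ is an inner product exactly when A is positive definite.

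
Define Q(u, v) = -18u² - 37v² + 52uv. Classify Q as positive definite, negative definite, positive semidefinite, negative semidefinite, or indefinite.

indefinite

The symmetric matrix is A = [[-18, 26], [26, -37]].
Congruent diagonalization of A (simultaneous row and column reduction) yields pivots -18, 5/9.
That gives 1 positive, 1 negative pivots.
Hence Q is indefinite.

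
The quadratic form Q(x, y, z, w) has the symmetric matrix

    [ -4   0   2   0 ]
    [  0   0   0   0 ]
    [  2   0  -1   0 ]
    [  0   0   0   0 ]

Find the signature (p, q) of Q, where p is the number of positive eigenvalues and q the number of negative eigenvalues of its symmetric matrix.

Symmetric row and column elimination reduces A to a congruent diagonal form with pivots -4, 0, 0, 0.
Counting signs: 1 negative, 3 zero.

(0, 1)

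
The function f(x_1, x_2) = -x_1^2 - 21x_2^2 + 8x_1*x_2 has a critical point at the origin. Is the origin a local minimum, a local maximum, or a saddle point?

local maximum

The Hessian at the origin is H = [[-2, 8], [8, -42]].
det H = -2·-42 − (8)² = 20 > 0 and H[1,1] = -2 < 0, so H is negative definite.
Therefore the origin is a local maximum.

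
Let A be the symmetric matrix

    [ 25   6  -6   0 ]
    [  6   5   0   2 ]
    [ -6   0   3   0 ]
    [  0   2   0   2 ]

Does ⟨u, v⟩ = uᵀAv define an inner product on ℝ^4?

Leading principal minors: Δ_1 = 25, Δ_2 = 89, Δ_3 = 87, Δ_4 = 18.
All leading principal minors are positive, so by Sylvester's criterion Q is positive definite.
⟨·,·⟩ is an inner product exactly when A is positive definite.

yes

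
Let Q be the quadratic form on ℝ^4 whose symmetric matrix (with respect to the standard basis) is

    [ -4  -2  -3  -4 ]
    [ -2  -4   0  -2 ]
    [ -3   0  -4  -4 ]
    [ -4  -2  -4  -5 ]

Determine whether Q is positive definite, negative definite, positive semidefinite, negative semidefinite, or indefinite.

negative semidefinite

Applying the same elementary operations to the rows and columns of A produces a congruent diagonal matrix with entries -4, -3, -1, 0.
That gives 3 negative, 1 zero pivots.
Hence Q is negative semidefinite.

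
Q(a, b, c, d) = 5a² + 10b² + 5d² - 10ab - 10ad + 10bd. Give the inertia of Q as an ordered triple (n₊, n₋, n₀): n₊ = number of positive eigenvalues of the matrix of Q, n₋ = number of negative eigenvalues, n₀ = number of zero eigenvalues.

The symmetric matrix is A = [[5, -5, 0, -5], [-5, 10, 0, 5], [0, 0, 0, 0], [-5, 5, 0, 5]].
Applying the same elementary operations to the rows and columns of A produces a congruent diagonal matrix with entries 5, 5, 0, 0.
That gives 2 positive, 2 zero pivots.

(2, 0, 2)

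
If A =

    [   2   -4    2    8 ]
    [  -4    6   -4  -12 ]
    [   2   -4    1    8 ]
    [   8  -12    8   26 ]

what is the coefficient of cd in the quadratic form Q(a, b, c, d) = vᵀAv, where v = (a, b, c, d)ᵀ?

The coefficient of cd is A[3,4] + A[4,3] = 2·8 = 16.

16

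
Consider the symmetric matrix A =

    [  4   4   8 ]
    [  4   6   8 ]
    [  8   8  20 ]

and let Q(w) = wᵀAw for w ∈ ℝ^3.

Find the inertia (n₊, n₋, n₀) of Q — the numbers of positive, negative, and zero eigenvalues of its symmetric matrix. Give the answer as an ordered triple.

(3, 0, 0)

Symmetric row and column elimination reduces A to a congruent diagonal form with pivots 4, 2, 4.
So there are 3 positive pivots.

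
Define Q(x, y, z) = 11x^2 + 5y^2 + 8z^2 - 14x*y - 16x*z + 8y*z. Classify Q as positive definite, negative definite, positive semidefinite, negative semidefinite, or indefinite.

The symmetric matrix is A = [[11, -7, -8], [-7, 5, 4], [-8, 4, 8]].
Congruent diagonalization of A (simultaneous row and column reduction) yields pivots 11, 6/11, 0.
Counting signs: 2 positive, 1 zero.
Hence Q is positive semidefinite.

positive semidefinite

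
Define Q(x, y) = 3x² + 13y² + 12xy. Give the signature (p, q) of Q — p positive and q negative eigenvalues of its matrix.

(2, 0)

The symmetric matrix is A = [[3, 6], [6, 13]].
Applying the same elementary operations to the rows and columns of A produces a congruent diagonal matrix with entries 3, 1.
That gives 2 positive pivots.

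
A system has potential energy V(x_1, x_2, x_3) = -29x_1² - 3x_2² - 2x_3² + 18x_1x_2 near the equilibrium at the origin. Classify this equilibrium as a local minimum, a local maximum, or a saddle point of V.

local maximum

The Hessian at the origin is H = [[-58, 18, 0], [18, -6, 0], [0, 0, -4]].
Row-reducing H symmetrically gives the diagonal entries -58, -12/29, -4.
So there are 3 negative pivots.
H is negative definite, so the origin is a strict local maximum.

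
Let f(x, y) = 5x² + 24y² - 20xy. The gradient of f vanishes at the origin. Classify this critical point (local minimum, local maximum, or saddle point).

The Hessian at the origin is H = [[10, -20], [-20, 48]].
det H = 10·48 − (-20)² = 80 > 0 and H[1,1] = 10 > 0, so H is positive definite.
Therefore the origin is a local minimum.

local minimum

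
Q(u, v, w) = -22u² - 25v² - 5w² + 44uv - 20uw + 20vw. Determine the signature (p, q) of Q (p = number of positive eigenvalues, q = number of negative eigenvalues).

(0, 3)

The associated matrix is A = [[-22, 22, -10], [22, -25, 10], [-10, 10, -5]].
An LDLᵀ factorisation of A has diagonal entries -22, -3, -5/11.
So there are 3 negative pivots.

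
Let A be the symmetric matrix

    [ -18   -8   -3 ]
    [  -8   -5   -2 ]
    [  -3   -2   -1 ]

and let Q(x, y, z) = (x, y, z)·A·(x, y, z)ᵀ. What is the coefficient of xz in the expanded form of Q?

-6

The coefficient of xz is A[1,3] + A[3,1] = 2·(-3) = -6.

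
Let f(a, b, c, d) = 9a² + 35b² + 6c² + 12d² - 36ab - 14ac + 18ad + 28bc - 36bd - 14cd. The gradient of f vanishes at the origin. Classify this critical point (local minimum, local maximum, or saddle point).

saddle point

The Hessian at the origin is H = [[18, -36, -14, 18], [-36, 70, 28, -36], [-14, 28, 12, -14], [18, -36, -14, 24]].
Row-reducing H symmetrically gives the diagonal entries 18, -2, 10/9, 6.
That gives 3 positive, 1 negative pivots.
H is indefinite, so the origin is a saddle point.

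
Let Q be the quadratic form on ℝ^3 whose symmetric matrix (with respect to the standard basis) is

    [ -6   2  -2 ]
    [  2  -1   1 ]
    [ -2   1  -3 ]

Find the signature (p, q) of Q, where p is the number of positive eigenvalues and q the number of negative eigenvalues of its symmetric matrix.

Applying the same elementary operations to the rows and columns of A produces a congruent diagonal matrix with entries -6, -1/3, -2.
That gives 3 negative pivots.

(0, 3)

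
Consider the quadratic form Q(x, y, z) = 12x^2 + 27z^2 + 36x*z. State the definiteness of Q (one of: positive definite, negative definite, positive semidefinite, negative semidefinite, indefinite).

positive semidefinite

The symmetric matrix is A = [[12, 0, 18], [0, 0, 0], [18, 0, 27]].
Congruent diagonalization of A (simultaneous row and column reduction) yields pivots 12, 0, 0.
So there are 1 positive, 2 zero pivots.
Hence Q is positive semidefinite.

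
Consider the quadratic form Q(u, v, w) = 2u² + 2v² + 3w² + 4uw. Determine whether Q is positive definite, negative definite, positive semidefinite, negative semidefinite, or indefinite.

positive definite

The symmetric matrix of Q is A = [[2, 0, 2], [0, 2, 0], [2, 0, 3]].
Leading principal minors: Δ_1 = 2, Δ_2 = 4, Δ_3 = 4.
All leading principal minors are positive, so by Sylvester's criterion Q is positive definite.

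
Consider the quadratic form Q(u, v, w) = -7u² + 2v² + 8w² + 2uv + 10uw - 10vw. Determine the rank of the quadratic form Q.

3

The symmetric matrix is A = [[-7, 1, 5], [1, 2, -5], [5, -5, 8]].
Congruent diagonalization of A (simultaneous row and column reduction) yields pivots -7, 15/7, 3.
So there are 2 positive, 1 negative pivots.
The rank is the number of nonzero pivots: 3.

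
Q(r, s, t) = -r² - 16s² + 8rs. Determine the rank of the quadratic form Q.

The associated matrix is A = [[-1, 4, 0], [4, -16, 0], [0, 0, 0]].
Congruent diagonalization of A (simultaneous row and column reduction) yields pivots -1, 0, 0.
That gives 1 negative, 2 zero pivots.
The rank is the number of nonzero pivots: 1.

1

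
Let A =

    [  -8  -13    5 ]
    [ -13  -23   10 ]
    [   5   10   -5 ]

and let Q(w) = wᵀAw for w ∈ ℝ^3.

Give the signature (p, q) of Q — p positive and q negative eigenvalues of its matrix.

Applying the same elementary operations to the rows and columns of A produces a congruent diagonal matrix with entries -8, -15/8, 0.
That gives 2 negative, 1 zero pivots.

(0, 2)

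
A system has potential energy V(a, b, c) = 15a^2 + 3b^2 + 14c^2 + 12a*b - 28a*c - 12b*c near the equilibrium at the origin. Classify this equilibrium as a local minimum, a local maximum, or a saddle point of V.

The Hessian at the origin is H = [[30, 12, -28], [12, 6, -12], [-28, -12, 28]].
Congruent diagonalization of H (simultaneous row and column reduction) yields pivots 30, 6/5, 4/3.
So there are 3 positive pivots.
H is positive definite, so the origin is a strict local minimum.

local minimum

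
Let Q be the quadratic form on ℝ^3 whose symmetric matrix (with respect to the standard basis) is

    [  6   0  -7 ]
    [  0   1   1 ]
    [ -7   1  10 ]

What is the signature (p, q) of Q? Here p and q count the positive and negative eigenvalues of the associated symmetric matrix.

Congruent diagonalization of A (simultaneous row and column reduction) yields pivots 6, 1, 5/6.
That gives 3 positive pivots.

(3, 0)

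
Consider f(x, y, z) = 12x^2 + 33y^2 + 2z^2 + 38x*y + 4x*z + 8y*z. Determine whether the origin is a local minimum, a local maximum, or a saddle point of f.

local minimum

The Hessian at the origin is H = [[24, 38, 4], [38, 66, 8], [4, 8, 4]].
An LDLᵀ factorisation of H has diagonal entries 24, 35/6, 20/7.
So there are 3 positive pivots.
H is positive definite, so the origin is a strict local minimum.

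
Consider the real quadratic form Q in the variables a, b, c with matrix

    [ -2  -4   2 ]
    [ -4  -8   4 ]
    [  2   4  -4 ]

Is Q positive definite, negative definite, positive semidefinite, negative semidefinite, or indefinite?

negative semidefinite

Row-reducing A symmetrically gives the diagonal entries -2, 0, -2.
That gives 2 negative, 1 zero pivots.
Hence Q is negative semidefinite.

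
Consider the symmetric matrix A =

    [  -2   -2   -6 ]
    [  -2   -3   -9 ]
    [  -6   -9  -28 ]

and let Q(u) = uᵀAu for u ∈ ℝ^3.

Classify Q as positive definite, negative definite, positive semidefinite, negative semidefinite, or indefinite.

Leading principal minors: Δ_1 = -2, Δ_2 = 2, Δ_3 = -2.
The signs alternate starting with Δ_1 < 0, so by Sylvester's criterion Q is negative definite.

negative definite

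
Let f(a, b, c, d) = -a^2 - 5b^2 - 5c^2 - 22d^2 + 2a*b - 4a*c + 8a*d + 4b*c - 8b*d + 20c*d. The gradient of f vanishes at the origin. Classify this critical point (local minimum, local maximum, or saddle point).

The Hessian at the origin is H = [[-2, 2, -4, 8], [2, -10, 4, -8], [-4, 4, -10, 20], [8, -8, 20, -44]].
An LDLᵀ factorisation of H has diagonal entries -2, -8, -2, -4.
That gives 4 negative pivots.
H is negative definite, so the origin is a strict local maximum.

local maximum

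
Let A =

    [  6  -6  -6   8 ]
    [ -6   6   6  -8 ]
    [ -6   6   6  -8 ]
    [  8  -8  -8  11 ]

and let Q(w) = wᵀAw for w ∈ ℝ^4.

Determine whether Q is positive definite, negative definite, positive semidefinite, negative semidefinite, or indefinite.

positive semidefinite

Row-reducing A symmetrically gives the diagonal entries 6, 0, 0, 1/3.
That gives 2 positive, 2 zero pivots.
Hence Q is positive semidefinite.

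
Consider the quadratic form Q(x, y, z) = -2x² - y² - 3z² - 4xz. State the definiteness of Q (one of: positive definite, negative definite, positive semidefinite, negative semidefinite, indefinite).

negative definite

The symmetric matrix is A = [[-2, 0, -2], [0, -1, 0], [-2, 0, -3]].
Congruent diagonalization of A (simultaneous row and column reduction) yields pivots -2, -1, -1.
Counting signs: 3 negative.
Hence Q is negative definite.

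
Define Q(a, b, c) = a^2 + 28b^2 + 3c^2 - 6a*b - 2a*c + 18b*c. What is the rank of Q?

The associated matrix is A = [[1, -3, -1], [-3, 28, 9], [-1, 9, 3]].
Symmetric row and column elimination reduces A to a congruent diagonal form with pivots 1, 19, 2/19.
So there are 3 positive pivots.
The rank is the number of nonzero pivots: 3.

3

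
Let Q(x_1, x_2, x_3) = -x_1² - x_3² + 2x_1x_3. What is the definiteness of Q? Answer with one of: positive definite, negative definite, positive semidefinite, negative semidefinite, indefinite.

negative semidefinite

The symmetric matrix is A = [[-1, 0, 1], [0, 0, 0], [1, 0, -1]].
Congruent diagonalization of A (simultaneous row and column reduction) yields pivots -1, 0, 0.
That gives 1 negative, 2 zero pivots.
Hence Q is negative semidefinite.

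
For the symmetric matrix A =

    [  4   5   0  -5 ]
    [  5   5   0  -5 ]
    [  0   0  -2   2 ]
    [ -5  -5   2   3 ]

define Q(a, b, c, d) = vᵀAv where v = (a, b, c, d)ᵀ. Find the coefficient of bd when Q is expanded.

The coefficient of bd is A[2,4] + A[4,2] = 2·(-5) = -10.

-10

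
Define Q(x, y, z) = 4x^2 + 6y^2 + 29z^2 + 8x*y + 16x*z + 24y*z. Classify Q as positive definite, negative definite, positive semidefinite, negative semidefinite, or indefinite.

The associated matrix is A = [[4, 4, 8], [4, 6, 12], [8, 12, 29]].
Applying the same elementary operations to the rows and columns of A produces a congruent diagonal matrix with entries 4, 2, 5.
Counting signs: 3 positive.
Hence Q is positive definite.

positive definite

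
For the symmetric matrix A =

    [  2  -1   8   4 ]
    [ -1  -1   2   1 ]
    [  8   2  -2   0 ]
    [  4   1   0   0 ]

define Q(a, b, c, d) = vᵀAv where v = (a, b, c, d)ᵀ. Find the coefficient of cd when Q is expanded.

0

The coefficient of cd is A[3,4] + A[4,3] = 2·0 = 0.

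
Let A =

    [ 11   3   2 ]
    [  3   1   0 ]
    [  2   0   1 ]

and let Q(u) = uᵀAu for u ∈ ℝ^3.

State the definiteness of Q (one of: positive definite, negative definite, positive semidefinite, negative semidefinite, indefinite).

An LDLᵀ factorisation of A has diagonal entries 11, 2/11, -1.
Counting signs: 2 positive, 1 negative.
Hence Q is indefinite.

indefinite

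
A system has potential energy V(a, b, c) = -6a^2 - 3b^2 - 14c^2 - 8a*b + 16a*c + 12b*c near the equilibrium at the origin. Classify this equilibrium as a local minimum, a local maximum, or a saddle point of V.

local maximum

The Hessian at the origin is H = [[-12, -8, 16], [-8, -6, 12], [16, 12, -28]].
Applying the same elementary operations to the rows and columns of H produces a congruent diagonal matrix with entries -12, -2/3, -4.
So there are 3 negative pivots.
H is negative definite, so the origin is a strict local maximum.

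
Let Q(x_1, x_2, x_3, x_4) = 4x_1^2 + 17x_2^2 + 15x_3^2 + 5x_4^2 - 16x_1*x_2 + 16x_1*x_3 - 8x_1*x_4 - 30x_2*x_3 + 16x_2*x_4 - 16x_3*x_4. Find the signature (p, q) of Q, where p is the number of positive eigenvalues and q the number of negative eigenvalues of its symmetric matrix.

(3, 1)

The symmetric matrix is A = [[4, -8, 8, -4], [-8, 17, -15, 8], [8, -15, 15, -8], [-4, 8, -8, 5]].
Applying the same elementary operations to the rows and columns of A produces a congruent diagonal matrix with entries 4, 1, -2, 1.
So there are 3 positive, 1 negative pivots.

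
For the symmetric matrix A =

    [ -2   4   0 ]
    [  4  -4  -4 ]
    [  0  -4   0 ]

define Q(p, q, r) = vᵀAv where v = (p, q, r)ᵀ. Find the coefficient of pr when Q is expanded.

The coefficient of pr is A[1,3] + A[3,1] = 2·0 = 0.

0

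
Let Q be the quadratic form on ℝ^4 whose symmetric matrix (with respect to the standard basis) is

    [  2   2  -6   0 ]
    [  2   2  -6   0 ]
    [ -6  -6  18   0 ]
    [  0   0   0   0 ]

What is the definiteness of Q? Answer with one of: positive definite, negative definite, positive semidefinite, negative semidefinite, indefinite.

positive semidefinite

Applying the same elementary operations to the rows and columns of A produces a congruent diagonal matrix with entries 2, 0, 0, 0.
Counting signs: 1 positive, 3 zero.
Hence Q is positive semidefinite.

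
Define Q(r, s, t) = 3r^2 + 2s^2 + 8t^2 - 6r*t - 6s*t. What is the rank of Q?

Write A = [[3, 0, -3], [0, 2, -3], [-3, -3, 8]].
Congruent diagonalization of A (simultaneous row and column reduction) yields pivots 3, 2, 1/2.
That gives 3 positive pivots.
The rank is the number of nonzero pivots: 3.

3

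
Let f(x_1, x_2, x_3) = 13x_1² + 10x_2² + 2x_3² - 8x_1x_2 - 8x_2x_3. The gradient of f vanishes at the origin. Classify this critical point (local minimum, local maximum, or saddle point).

The Hessian at the origin is H = [[26, -8, 0], [-8, 20, -8], [0, -8, 4]].
An LDLᵀ factorisation of H has diagonal entries 26, 228/13, 20/57.
That gives 3 positive pivots.
H is positive definite, so the origin is a strict local minimum.

local minimum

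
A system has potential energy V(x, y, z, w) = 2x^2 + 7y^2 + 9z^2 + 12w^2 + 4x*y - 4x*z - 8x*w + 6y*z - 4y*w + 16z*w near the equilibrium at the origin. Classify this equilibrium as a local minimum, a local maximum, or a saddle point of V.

local minimum

The Hessian at the origin is H = [[4, 4, -4, -8], [4, 14, 6, -4], [-4, 6, 18, 16], [-8, -4, 16, 24]].
An LDLᵀ factorisation of H has diagonal entries 4, 10, 4, 12/5.
Counting signs: 4 positive.
H is positive definite, so the origin is a strict local minimum.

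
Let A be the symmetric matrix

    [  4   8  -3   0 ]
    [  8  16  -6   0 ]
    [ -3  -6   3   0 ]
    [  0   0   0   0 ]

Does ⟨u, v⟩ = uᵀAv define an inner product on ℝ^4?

no

Applying the same elementary operations to the rows and columns of A produces a congruent diagonal matrix with entries 4, 0, 3/4, 0.
That gives 2 positive, 2 zero pivots.
Hence Q is positive semidefinite.
⟨·,·⟩ is an inner product exactly when A is positive definite.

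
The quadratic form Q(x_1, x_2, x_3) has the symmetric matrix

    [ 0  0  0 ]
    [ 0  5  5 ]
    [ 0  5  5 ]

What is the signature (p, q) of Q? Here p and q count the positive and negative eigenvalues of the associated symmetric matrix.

(1, 0)

Row-reducing A symmetrically gives the diagonal entries 0, 5, 0.
Counting signs: 1 positive, 2 zero.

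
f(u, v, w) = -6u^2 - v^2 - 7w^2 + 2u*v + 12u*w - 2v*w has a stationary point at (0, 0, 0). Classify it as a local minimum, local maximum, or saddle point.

The Hessian at the origin is H = [[-12, 2, 12], [2, -2, -2], [12, -2, -14]].
An LDLᵀ factorisation of H has diagonal entries -12, -5/3, -2.
So there are 3 negative pivots.
H is negative definite, so the origin is a strict local maximum.

local maximum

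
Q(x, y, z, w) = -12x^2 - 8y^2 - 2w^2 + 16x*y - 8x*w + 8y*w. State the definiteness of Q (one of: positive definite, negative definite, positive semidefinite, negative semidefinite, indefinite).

The associated matrix is A = [[-12, 8, 0, -4], [8, -8, 0, 4], [0, 0, 0, 0], [-4, 4, 0, -2]].
Congruent diagonalization of A (simultaneous row and column reduction) yields pivots -12, -8/3, 0, 0.
Counting signs: 2 negative, 2 zero.
Hence Q is negative semidefinite.

negative semidefinite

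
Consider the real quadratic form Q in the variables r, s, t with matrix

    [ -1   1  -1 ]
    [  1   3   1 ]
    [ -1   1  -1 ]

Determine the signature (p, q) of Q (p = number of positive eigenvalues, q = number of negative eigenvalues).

Applying the same elementary operations to the rows and columns of A produces a congruent diagonal matrix with entries -1, 4, 0.
That gives 1 positive, 1 negative, 1 zero pivots.

(1, 1)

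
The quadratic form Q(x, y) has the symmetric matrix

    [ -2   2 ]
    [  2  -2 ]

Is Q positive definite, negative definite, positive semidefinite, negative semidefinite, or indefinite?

negative semidefinite

For the 2×2 matrix [[-2, 2], [2, -2]]: det = -2·-2 − (2)² = 0, trace = -4.
det = 0 so one eigenvalue is zero; the form is semidefinite with the sign of the trace.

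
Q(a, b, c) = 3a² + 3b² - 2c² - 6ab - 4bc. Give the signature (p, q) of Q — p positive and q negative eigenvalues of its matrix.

(2, 1)

The symmetric matrix is A = [[3, -3, 0], [-3, 3, -2], [0, -2, -2]].
By Sylvester's law of inertia any congruent diagonalization of A has 2 positive, 1 negative and 0 zero entries.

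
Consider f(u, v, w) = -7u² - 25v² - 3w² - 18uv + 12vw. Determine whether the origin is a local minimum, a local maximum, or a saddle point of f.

local maximum

The Hessian at the origin is H = [[-14, -18, 0], [-18, -50, 12], [0, 12, -6]].
An LDLᵀ factorisation of H has diagonal entries -14, -188/7, -30/47.
So there are 3 negative pivots.
H is negative definite, so the origin is a strict local maximum.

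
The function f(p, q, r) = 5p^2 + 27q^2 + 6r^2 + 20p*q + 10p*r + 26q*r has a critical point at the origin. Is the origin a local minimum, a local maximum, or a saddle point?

saddle point

The Hessian at the origin is H = [[10, 20, 10], [20, 54, 26], [10, 26, 12]].
Symmetric row and column elimination reduces H to a congruent diagonal form with pivots 10, 14, -4/7.
Counting signs: 2 positive, 1 negative.
H is indefinite, so the origin is a saddle point.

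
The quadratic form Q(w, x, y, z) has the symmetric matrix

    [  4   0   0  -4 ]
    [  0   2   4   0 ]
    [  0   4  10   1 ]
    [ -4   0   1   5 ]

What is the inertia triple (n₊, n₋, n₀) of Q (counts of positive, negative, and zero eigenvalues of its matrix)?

Congruent diagonalization of A (simultaneous row and column reduction) yields pivots 4, 2, 2, 1/2.
So there are 4 positive pivots.

(4, 0, 0)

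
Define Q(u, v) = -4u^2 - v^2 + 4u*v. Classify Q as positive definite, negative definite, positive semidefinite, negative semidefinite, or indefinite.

negative semidefinite

The symmetric matrix of Q is [[-4, 2], [2, -1]].
For the 2×2 matrix [[-4, 2], [2, -1]]: det = -4·-1 − (2)² = 0, trace = -5.
det = 0 so one eigenvalue is zero; the form is semidefinite with the sign of the trace.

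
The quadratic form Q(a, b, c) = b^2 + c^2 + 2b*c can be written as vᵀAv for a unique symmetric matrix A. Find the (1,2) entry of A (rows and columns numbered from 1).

0

The coefficient of a·b in Q is 0. For a symmetric A this equals A[1,2] + A[2,1] = 2·A[1,2].
So A[1,2] = 0/2 = 0.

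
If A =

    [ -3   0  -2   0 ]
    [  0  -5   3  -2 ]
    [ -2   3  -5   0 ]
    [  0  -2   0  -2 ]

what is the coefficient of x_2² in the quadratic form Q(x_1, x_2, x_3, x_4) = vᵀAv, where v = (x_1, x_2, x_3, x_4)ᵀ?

The coefficient of x_2² is the diagonal entry A[2,2] = -5.

-5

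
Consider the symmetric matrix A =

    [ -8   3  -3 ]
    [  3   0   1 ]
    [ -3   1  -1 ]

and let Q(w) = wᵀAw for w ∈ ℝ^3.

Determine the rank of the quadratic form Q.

3

Row-reducing A symmetrically gives the diagonal entries -8, 9/8, 1/9.
So there are 2 positive, 1 negative pivots.
The rank is the number of nonzero pivots: 3.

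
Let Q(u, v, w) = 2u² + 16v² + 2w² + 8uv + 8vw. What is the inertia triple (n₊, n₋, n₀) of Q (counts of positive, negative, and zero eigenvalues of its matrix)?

(2, 0, 1)

The associated matrix is A = [[2, 4, 0], [4, 16, 4], [0, 4, 2]].
Row-reducing A symmetrically gives the diagonal entries 2, 8, 0.
So there are 2 positive, 1 zero pivots.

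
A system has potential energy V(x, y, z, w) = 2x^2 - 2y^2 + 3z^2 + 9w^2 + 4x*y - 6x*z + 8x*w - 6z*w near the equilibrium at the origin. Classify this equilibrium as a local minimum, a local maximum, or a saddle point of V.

The Hessian at the origin is H = [[4, 4, -6, 8], [4, -4, 0, 0], [-6, 0, 6, -6], [8, 0, -6, 18]].
Row-reducing H symmetrically gives the diagonal entries 4, -8, 3/2, 10.
That gives 3 positive, 1 negative pivots.
H is indefinite, so the origin is a saddle point.

saddle point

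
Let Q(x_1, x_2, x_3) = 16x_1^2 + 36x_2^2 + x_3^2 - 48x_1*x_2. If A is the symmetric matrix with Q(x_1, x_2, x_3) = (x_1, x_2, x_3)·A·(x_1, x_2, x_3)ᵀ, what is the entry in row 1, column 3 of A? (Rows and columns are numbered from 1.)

The coefficient of x_1·x_3 in Q is 0. For a symmetric A this equals A[1,3] + A[3,1] = 2·A[1,3].
So A[1,3] = 0/2 = 0.

0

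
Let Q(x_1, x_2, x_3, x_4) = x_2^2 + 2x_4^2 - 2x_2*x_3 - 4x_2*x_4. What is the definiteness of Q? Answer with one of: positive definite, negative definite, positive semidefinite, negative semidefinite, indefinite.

Write A = [[0, 0, 0, 0], [0, 1, -1, -2], [0, -1, 0, 0], [0, -2, 0, 2]].
Row-reducing A symmetrically gives the diagonal entries 0, 1, -1, 2.
That gives 2 positive, 1 negative, 1 zero pivots.
Hence Q is indefinite.

indefinite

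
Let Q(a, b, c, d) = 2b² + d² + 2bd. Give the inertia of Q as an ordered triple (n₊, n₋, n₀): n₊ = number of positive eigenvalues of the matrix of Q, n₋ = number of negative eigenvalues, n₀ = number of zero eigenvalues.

The symmetric matrix is A = [[0, 0, 0, 0], [0, 2, 0, 1], [0, 0, 0, 0], [0, 1, 0, 1]].
Applying the same elementary operations to the rows and columns of A produces a congruent diagonal matrix with entries 0, 2, 0, 1/2.
Counting signs: 2 positive, 2 zero.

(2, 0, 2)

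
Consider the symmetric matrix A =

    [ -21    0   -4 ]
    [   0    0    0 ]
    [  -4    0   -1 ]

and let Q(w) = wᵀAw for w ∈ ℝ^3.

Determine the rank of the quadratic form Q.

Congruent diagonalization of A (simultaneous row and column reduction) yields pivots -21, 0, -5/21.
That gives 2 negative, 1 zero pivots.
The rank is the number of nonzero pivots: 2.

2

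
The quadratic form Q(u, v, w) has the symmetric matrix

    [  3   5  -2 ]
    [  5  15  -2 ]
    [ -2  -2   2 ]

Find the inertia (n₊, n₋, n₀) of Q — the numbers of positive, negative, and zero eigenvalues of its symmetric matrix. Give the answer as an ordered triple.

(3, 0, 0)

Applying the same elementary operations to the rows and columns of A produces a congruent diagonal matrix with entries 3, 20/3, 2/5.
So there are 3 positive pivots.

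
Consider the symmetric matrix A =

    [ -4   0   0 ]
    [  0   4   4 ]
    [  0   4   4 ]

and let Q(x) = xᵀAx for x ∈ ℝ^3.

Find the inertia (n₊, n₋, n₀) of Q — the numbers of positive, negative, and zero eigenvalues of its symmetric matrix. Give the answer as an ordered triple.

Row-reducing A symmetrically gives the diagonal entries -4, 4, 0.
That gives 1 positive, 1 negative, 1 zero pivots.

(1, 1, 1)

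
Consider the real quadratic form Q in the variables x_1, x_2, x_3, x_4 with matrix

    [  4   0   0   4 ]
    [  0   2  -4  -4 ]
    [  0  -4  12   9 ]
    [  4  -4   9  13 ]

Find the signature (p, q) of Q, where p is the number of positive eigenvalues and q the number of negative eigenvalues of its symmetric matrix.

(4, 0)

Row-reducing A symmetrically gives the diagonal entries 4, 2, 4, 3/4.
That gives 4 positive pivots.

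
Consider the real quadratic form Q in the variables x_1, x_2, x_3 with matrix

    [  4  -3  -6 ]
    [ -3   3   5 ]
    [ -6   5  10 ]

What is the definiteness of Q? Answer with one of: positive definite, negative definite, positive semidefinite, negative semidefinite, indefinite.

positive definite

Leading principal minors: Δ_1 = 4, Δ_2 = 3, Δ_3 = 2.
All leading principal minors are positive, so by Sylvester's criterion Q is positive definite.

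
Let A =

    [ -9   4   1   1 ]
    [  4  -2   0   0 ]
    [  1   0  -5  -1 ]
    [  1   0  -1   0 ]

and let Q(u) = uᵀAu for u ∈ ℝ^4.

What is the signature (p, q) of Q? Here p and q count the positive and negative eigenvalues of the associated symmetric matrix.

(1, 3)

Symmetric row and column elimination reduces A to a congruent diagonal form with pivots -9, -2/9, -4, 1.
So there are 1 positive, 3 negative pivots.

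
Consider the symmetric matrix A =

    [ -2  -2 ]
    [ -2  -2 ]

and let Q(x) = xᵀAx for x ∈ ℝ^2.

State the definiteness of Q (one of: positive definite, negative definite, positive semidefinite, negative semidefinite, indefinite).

negative semidefinite

For the 2×2 matrix [[-2, -2], [-2, -2]]: det = -2·-2 − (-2)² = 0, trace = -4.
det = 0 so one eigenvalue is zero; the form is semidefinite with the sign of the trace.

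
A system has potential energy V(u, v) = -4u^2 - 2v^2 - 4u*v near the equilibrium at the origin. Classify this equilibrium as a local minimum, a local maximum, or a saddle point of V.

local maximum

The Hessian at the origin is H = [[-8, -4], [-4, -4]].
det H = -8·-4 − (-4)² = 16 > 0 and H[1,1] = -8 < 0, so H is negative definite.
Therefore the origin is a local maximum.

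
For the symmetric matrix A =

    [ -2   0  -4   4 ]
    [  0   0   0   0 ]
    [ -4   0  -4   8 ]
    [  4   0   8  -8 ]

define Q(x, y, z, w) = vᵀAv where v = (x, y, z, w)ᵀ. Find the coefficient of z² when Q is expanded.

The coefficient of z² is the diagonal entry A[3,3] = -4.

-4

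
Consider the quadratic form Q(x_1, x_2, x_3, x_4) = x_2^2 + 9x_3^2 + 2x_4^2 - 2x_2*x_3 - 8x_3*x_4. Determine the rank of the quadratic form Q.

2

Write A = [[0, 0, 0, 0], [0, 1, -1, 0], [0, -1, 9, -4], [0, 0, -4, 2]].
Applying the same elementary operations to the rows and columns of A produces a congruent diagonal matrix with entries 0, 1, 8, 0.
Counting signs: 2 positive, 2 zero.
The rank is the number of nonzero pivots: 2.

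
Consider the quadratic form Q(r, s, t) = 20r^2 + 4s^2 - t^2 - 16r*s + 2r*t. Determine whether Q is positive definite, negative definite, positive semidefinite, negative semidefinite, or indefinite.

Write A = [[20, -8, 1], [-8, 4, 0], [1, 0, -1]].
Symmetric row and column elimination reduces A to a congruent diagonal form with pivots 20, 4/5, -5/4.
That gives 2 positive, 1 negative pivots.
Hence Q is indefinite.

indefinite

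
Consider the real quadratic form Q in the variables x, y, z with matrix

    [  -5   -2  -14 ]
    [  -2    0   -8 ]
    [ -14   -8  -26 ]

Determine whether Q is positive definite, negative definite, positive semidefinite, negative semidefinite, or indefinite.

indefinite

Applying the same elementary operations to the rows and columns of A produces a congruent diagonal matrix with entries -5, 4/5, 6.
That gives 2 positive, 1 negative pivots.
Hence Q is indefinite.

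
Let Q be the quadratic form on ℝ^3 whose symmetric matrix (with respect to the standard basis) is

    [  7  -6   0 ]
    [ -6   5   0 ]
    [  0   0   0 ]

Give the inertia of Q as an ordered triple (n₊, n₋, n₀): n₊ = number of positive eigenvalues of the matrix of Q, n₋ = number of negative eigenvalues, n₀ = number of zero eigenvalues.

Applying the same elementary operations to the rows and columns of A produces a congruent diagonal matrix with entries 7, -1/7, 0.
That gives 1 positive, 1 negative, 1 zero pivots.

(1, 1, 1)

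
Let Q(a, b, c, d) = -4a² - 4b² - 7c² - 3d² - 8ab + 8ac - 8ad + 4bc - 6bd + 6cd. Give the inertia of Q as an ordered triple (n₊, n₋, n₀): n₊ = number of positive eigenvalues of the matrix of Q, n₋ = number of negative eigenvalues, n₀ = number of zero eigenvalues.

(1, 3, 0)

The symmetric matrix is A = [[-4, -4, 4, -4], [-4, -4, 2, -3], [4, 2, -7, 3], [-4, -3, 3, -3]].
By Sylvester's law of inertia any congruent diagonalization of A has 1 positive, 3 negative and 0 zero entries.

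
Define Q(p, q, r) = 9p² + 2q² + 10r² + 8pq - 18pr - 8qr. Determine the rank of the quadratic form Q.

Write A = [[9, 4, -9], [4, 2, -4], [-9, -4, 10]].
Applying the same elementary operations to the rows and columns of A produces a congruent diagonal matrix with entries 9, 2/9, 1.
So there are 3 positive pivots.
The rank is the number of nonzero pivots: 3.

3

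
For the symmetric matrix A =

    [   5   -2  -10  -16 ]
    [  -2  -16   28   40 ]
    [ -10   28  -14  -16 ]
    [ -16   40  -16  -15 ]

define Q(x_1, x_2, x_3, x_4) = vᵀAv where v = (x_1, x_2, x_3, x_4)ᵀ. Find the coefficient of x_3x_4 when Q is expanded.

-32

The coefficient of x_3x_4 is A[3,4] + A[4,3] = 2·(-16) = -32.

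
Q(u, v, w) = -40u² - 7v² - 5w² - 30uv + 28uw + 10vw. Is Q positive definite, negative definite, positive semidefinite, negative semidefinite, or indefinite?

The associated matrix is A = [[-40, -15, 14], [-15, -7, 5], [14, 5, -5]].
Row-reducing A symmetrically gives the diagonal entries -40, -11/8, -3/55.
So there are 3 negative pivots.
Hence Q is negative definite.

negative definite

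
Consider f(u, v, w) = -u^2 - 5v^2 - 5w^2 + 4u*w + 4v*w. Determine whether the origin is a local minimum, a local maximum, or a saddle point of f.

The Hessian at the origin is H = [[-2, 0, 4], [0, -10, 4], [4, 4, -10]].
Row-reducing H symmetrically gives the diagonal entries -2, -10, -2/5.
That gives 3 negative pivots.
H is negative definite, so the origin is a strict local maximum.

local maximum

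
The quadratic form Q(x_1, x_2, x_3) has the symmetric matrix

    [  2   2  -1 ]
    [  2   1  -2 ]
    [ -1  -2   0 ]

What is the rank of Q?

3

Applying the same elementary operations to the rows and columns of A produces a congruent diagonal matrix with entries 2, -1, 1/2.
That gives 2 positive, 1 negative pivots.
The rank is the number of nonzero pivots: 3.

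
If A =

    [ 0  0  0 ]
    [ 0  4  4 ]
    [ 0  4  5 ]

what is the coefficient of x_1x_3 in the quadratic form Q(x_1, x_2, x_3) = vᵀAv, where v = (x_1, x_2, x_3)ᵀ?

0

The coefficient of x_1x_3 is A[1,3] + A[3,1] = 2·0 = 0.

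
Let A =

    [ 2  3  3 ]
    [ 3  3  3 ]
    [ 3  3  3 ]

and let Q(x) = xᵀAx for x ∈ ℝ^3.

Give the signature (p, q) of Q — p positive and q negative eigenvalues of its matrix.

(1, 1)

Row-reducing A symmetrically gives the diagonal entries 2, -3/2, 0.
So there are 1 positive, 1 negative, 1 zero pivots.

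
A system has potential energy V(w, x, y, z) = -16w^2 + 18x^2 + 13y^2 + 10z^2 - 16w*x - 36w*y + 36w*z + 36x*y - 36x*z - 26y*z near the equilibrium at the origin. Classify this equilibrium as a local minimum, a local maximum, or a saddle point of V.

The Hessian at the origin is H = [[-32, -16, -36, 36], [-16, 36, 36, -36], [-36, 36, 26, -26], [36, -36, -26, 20]].
An LDLᵀ factorisation of H has diagonal entries -32, 44, 5/22, -6.
That gives 2 positive, 2 negative pivots.
H is indefinite, so the origin is a saddle point.

saddle point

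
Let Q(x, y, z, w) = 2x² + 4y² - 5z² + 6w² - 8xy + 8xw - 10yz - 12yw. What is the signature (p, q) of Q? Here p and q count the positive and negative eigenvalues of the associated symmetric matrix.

The symmetric matrix is A = [[2, -4, 0, 4], [-4, 4, -5, -6], [0, -5, -5, 0], [4, -6, 0, 6]].
Row-reducing A symmetrically gives the diagonal entries 2, -4, 5/4, -6.
Counting signs: 2 positive, 2 negative.

(2, 2)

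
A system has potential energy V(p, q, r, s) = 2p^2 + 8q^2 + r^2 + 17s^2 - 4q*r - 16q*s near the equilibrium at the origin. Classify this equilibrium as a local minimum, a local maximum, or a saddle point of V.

local minimum

The Hessian at the origin is H = [[4, 0, 0, 0], [0, 16, -4, -16], [0, -4, 2, 0], [0, -16, 0, 34]].
Applying the same elementary operations to the rows and columns of H produces a congruent diagonal matrix with entries 4, 16, 1, 2.
That gives 4 positive pivots.
H is positive definite, so the origin is a strict local minimum.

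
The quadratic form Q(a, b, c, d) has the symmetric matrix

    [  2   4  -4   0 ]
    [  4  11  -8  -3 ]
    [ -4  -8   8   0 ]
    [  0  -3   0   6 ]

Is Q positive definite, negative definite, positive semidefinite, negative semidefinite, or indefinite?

Symmetric row and column elimination reduces A to a congruent diagonal form with pivots 2, 3, 0, 3.
Counting signs: 3 positive, 1 zero.
Hence Q is positive semidefinite.

positive semidefinite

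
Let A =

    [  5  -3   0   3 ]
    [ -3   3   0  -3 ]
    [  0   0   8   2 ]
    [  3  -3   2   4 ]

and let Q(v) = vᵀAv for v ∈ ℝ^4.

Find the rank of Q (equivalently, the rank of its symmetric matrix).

4

Congruent diagonalization of A (simultaneous row and column reduction) yields pivots 5, 6/5, 8, 1/2.
Counting signs: 4 positive.
The rank is the number of nonzero pivots: 4.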